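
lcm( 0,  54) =0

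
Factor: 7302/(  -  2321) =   -  2^1*3^1 * 11^(-1 )*211^ (  -  1 )*1217^1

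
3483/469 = 7 + 200/469 = 7.43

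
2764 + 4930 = 7694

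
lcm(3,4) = 12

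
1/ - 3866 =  - 1 + 3865/3866 = - 0.00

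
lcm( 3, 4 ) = 12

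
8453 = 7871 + 582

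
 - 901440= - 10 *90144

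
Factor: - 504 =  - 2^3*3^2*7^1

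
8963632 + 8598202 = 17561834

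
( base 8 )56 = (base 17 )2c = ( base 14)34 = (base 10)46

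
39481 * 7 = 276367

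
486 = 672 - 186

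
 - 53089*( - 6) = 318534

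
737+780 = 1517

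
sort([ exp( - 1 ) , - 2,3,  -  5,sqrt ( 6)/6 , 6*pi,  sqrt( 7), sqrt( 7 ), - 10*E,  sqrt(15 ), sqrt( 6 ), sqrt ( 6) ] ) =[-10*E, - 5, - 2, exp( - 1) , sqrt( 6)/6 , sqrt( 6),sqrt( 6),sqrt( 7), sqrt( 7),3,sqrt( 15),  6*pi] 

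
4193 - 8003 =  - 3810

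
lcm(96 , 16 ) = 96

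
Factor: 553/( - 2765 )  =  -5^(-1 ) = - 1/5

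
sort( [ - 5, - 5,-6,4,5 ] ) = [-6 ,-5,  -  5,4, 5]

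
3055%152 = 15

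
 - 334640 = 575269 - 909909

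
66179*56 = 3706024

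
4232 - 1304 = 2928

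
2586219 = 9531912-6945693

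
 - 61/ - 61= 1/1 = 1.00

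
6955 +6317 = 13272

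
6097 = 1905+4192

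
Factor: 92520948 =2^2*  3^1* 13^1*593083^1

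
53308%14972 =8392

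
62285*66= 4110810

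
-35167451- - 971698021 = 936530570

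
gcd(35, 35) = 35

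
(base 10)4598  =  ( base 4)1013312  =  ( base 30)538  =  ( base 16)11f6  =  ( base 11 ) 3500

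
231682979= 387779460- 156096481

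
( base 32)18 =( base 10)40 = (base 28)1C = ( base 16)28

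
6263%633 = 566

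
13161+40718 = 53879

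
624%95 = 54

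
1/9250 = 1/9250 = 0.00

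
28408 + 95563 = 123971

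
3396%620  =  296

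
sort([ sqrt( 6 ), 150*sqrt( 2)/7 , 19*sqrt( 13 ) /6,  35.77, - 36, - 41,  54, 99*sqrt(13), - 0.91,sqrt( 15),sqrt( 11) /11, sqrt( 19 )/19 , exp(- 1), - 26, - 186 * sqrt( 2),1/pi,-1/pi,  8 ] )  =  [ - 186*sqrt( 2),- 41,  -  36 ,- 26,-0.91,  -  1/pi, sqrt (19)/19  ,  sqrt(11)/11,  1/pi,exp (- 1),sqrt(6 ),sqrt( 15),  8, 19*sqrt( 13)/6,150 * sqrt(2 ) /7 , 35.77, 54,99 *sqrt( 13) ]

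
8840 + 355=9195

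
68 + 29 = 97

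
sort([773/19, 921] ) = [773/19,921]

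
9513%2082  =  1185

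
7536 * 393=2961648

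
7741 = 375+7366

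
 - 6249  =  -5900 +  - 349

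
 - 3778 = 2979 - 6757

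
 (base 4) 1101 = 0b1010001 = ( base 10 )81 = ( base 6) 213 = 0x51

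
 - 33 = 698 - 731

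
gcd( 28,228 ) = 4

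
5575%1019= 480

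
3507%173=47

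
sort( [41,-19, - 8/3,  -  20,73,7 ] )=[  -  20 ,-19,-8/3, 7 , 41,73] 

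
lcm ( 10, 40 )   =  40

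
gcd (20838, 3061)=1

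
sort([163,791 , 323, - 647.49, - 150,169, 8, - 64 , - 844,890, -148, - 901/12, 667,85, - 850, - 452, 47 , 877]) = [ - 850, - 844, - 647.49,  -  452,-150, - 148, - 901/12, - 64, 8, 47,85, 163,169, 323, 667, 791, 877, 890]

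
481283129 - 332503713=148779416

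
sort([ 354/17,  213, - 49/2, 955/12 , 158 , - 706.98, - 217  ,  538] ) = [-706.98, - 217, - 49/2, 354/17, 955/12, 158,213,538 ]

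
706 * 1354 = 955924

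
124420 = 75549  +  48871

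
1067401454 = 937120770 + 130280684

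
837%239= 120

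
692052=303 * 2284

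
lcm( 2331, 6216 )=18648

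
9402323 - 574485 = 8827838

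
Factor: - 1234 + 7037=5803 = 7^1 *829^1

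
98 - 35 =63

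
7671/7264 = 7671/7264 = 1.06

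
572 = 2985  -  2413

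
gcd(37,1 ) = 1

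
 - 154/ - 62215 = 154/62215= 0.00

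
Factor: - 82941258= -2^1*3^1*263^1*52561^1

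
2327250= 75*31030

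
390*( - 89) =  - 34710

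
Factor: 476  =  2^2*7^1*17^1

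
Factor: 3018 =2^1 * 3^1*503^1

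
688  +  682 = 1370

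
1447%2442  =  1447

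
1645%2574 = 1645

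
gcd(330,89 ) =1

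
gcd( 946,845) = 1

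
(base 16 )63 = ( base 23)47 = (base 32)33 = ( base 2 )1100011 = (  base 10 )99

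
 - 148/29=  - 6 + 26/29 = - 5.10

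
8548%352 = 100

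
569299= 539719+29580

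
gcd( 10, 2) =2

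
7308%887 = 212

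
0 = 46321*0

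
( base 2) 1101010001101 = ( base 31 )728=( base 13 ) 312b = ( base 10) 6797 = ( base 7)25550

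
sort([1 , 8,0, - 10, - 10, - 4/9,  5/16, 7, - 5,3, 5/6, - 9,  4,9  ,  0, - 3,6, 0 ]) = [ - 10,  -  10, - 9, - 5, - 3, - 4/9, 0, 0, 0,5/16, 5/6,1,3, 4, 6, 7 , 8, 9]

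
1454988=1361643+93345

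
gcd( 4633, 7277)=1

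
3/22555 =3/22555 = 0.00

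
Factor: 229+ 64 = 293^1 = 293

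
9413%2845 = 878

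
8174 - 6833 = 1341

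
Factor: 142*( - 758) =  - 107636 = -2^2*71^1*379^1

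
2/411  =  2/411 = 0.00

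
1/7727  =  1/7727= 0.00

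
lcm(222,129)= 9546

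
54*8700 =469800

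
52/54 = 26/27 = 0.96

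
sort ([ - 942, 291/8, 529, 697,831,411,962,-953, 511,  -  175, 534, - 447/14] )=[ - 953, - 942, - 175, - 447/14,291/8 , 411,511, 529, 534, 697,  831,962 ] 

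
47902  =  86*557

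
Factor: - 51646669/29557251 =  - 3^ ( - 3)*67^(-1 )*199^1*16339^ ( - 1 )*259531^1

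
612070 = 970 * 631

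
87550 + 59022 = 146572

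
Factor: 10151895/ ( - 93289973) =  - 3^1 * 5^1*7^( - 2)*13^1*79^1* 659^1*1903877^(- 1)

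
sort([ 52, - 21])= [ - 21, 52 ]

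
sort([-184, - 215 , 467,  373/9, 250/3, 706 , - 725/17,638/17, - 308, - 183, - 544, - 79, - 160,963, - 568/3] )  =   [ - 544, - 308, - 215, - 568/3, - 184,-183, - 160, - 79,-725/17 , 638/17,373/9,250/3,467, 706, 963] 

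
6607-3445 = 3162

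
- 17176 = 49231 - 66407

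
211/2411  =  211/2411 = 0.09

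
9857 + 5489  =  15346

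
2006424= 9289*216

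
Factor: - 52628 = - 2^2*59^1*223^1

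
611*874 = 534014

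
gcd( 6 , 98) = 2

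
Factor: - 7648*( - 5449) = 41673952= 2^5*239^1*5449^1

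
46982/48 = 23491/24 =978.79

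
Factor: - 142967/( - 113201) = 251^( - 1)  *317^1 = 317/251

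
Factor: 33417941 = 19^1*1758839^1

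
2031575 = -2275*( - 893)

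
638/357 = 1 + 281/357=1.79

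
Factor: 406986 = 2^1*3^1 *29^1*2339^1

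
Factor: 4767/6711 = 1589/2237 =7^1*227^1*2237^( - 1)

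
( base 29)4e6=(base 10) 3776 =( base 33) 3FE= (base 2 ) 111011000000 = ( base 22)7HE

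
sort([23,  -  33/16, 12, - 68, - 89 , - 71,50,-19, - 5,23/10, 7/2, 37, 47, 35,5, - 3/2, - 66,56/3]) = [ - 89, - 71, - 68, - 66, - 19, - 5, - 33/16, - 3/2, 23/10,  7/2,5, 12,  56/3,23, 35,37, 47,  50] 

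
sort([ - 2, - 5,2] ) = [ - 5, - 2, 2]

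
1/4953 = 1/4953 = 0.00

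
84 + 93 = 177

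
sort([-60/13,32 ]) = [ -60/13,32]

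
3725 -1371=2354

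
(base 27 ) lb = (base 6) 2402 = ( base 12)402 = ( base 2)1001000010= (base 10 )578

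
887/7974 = 887/7974 = 0.11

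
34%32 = 2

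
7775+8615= 16390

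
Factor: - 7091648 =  - 2^6 * 110807^1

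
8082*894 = 7225308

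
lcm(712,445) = 3560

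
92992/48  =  1937+1/3 =1937.33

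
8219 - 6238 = 1981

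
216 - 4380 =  - 4164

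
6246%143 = 97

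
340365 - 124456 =215909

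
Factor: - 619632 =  - 2^4 * 3^2*13^1*331^1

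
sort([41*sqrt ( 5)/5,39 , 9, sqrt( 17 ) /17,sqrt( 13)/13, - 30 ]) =[ - 30,sqrt(17 ) /17,sqrt ( 13 ) /13,9, 41 * sqrt( 5)/5 , 39]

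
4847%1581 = 104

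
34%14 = 6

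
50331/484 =50331/484 = 103.99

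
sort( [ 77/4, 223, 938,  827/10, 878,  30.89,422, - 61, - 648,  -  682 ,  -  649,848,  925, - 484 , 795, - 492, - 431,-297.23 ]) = [ - 682, - 649 , - 648, -492, - 484, - 431, - 297.23 ,-61, 77/4, 30.89,827/10,223, 422, 795, 848,878,  925, 938 ] 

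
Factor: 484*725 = 2^2*5^2 * 11^2 * 29^1=350900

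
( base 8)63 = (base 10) 51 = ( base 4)303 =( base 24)23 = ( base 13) 3C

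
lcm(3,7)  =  21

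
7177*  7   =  50239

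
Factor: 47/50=2^( - 1)*5^ (  -  2)*47^1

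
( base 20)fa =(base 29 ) AK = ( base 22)e2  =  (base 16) 136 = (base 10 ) 310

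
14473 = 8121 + 6352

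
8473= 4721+3752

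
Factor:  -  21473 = - 109^1*197^1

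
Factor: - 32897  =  - 67^1*491^1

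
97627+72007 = 169634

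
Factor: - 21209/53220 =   -  2^(-2 )*3^( - 1 )*5^ ( - 1)*127^1 * 167^1*887^( - 1)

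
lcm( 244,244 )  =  244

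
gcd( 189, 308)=7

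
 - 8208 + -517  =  - 8725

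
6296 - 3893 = 2403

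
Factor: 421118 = 2^1*239^1*881^1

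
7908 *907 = 7172556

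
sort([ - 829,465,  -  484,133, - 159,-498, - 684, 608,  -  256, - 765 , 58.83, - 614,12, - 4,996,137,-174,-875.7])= [ - 875.7, - 829, - 765, - 684, - 614, - 498,  -  484, - 256, - 174, - 159, - 4,12,58.83, 133,137,  465,608, 996]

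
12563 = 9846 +2717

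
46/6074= 23/3037 = 0.01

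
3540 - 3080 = 460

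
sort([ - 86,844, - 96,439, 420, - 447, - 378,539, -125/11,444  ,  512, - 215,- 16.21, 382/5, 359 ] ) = [ - 447,-378,-215,-96, - 86, - 16.21, - 125/11, 382/5,  359, 420,439, 444,512, 539,844 ] 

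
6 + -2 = 4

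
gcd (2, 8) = 2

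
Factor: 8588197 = 1523^1*5639^1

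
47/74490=47/74490  =  0.00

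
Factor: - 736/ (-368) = 2^1 = 2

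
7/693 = 1/99 = 0.01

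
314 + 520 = 834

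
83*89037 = 7390071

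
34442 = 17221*2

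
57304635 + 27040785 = 84345420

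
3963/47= 3963/47 = 84.32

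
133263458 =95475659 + 37787799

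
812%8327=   812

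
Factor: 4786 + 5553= 7^2*211^1 = 10339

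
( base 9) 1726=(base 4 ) 110220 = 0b10100101000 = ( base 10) 1320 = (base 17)49B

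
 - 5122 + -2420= - 7542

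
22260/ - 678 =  -3710/113 = -32.83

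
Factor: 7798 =2^1*7^1 * 557^1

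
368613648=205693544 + 162920104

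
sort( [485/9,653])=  [ 485/9,653]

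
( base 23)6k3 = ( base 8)7065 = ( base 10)3637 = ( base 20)91h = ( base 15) 1127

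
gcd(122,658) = 2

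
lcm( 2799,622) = 5598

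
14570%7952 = 6618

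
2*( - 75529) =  - 151058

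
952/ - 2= - 476  +  0/1=-476.00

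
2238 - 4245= - 2007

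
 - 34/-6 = 5 + 2/3 = 5.67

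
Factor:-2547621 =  - 3^2*29^1*43^1*227^1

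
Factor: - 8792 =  - 2^3*7^1*157^1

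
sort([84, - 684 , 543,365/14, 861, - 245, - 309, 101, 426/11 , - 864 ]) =[ - 864 , - 684, - 309, - 245, 365/14,  426/11,84 , 101,543, 861 ] 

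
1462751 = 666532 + 796219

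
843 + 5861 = 6704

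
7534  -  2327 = 5207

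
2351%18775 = 2351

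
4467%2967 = 1500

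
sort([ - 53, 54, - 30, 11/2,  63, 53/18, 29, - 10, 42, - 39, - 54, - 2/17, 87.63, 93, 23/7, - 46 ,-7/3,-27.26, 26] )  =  [ -54, - 53, - 46 ,-39, - 30, - 27.26, - 10, - 7/3 , -2/17,53/18, 23/7, 11/2, 26,29,42,54, 63,87.63,93]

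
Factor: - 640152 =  - 2^3 * 3^2 * 17^1*523^1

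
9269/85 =109 + 4/85  =  109.05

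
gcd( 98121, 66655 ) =1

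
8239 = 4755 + 3484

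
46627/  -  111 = - 46627/111 = - 420.06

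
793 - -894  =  1687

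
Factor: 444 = 2^2*3^1*37^1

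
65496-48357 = 17139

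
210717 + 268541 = 479258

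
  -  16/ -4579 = 16/4579 = 0.00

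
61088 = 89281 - 28193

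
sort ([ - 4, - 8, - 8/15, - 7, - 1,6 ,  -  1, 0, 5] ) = [-8,-7, - 4 ,-1,-1,-8/15,0, 5, 6 ]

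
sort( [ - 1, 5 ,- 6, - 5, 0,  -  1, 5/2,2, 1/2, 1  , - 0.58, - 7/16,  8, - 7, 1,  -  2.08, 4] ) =[ - 7, - 6 , -5, - 2.08, - 1, - 1, - 0.58, - 7/16,0,1/2,1, 1,2,5/2, 4, 5, 8 ] 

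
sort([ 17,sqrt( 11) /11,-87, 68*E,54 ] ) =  [ - 87,sqrt( 11 )/11 , 17,54, 68*E]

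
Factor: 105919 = 11^1 *9629^1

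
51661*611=31564871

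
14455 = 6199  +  8256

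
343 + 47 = 390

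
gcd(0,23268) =23268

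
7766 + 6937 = 14703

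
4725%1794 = 1137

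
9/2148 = 3/716 = 0.00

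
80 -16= 64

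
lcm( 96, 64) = 192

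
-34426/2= - 17213 = -  17213.00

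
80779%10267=8910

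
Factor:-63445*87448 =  - 5548138360 = - 2^3*5^1*17^1*643^1*12689^1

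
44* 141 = 6204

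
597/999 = 199/333=0.60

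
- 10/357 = -10/357 =- 0.03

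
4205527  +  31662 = 4237189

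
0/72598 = 0 = 0.00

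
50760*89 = 4517640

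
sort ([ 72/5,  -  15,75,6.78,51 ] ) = [  -  15, 6.78,72/5, 51,75 ] 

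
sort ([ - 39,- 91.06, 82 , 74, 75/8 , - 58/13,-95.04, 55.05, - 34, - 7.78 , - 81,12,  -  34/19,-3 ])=[ - 95.04, - 91.06, - 81,-39,-34,-7.78, - 58/13, - 3, - 34/19 , 75/8,12, 55.05, 74,82]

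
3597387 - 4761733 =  - 1164346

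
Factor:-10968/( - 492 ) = 2^1*41^(-1) * 457^1 = 914/41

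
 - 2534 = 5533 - 8067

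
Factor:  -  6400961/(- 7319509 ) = 7^1*41^1 * 22303^1 * 7319509^ (  -  1) 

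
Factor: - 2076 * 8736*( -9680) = 175555860480 = 2^11*3^2*5^1 * 7^1 * 11^2* 13^1 * 173^1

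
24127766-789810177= -765682411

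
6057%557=487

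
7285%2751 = 1783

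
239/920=239/920 = 0.26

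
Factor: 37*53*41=37^1*41^1*53^1 =80401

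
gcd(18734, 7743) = 29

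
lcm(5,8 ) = 40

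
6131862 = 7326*837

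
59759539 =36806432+22953107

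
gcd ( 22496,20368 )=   304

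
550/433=1 + 117/433 =1.27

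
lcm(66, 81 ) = 1782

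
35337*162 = 5724594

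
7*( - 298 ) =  - 2086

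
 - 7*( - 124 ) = 868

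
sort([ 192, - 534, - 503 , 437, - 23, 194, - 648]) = [ - 648,-534, - 503, - 23, 192, 194, 437 ] 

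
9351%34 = 1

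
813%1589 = 813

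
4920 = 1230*4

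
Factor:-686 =  -  2^1*7^3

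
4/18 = 2/9 =0.22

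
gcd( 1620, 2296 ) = 4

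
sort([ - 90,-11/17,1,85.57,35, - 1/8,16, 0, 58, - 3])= [ - 90, - 3, - 11/17, - 1/8, 0, 1,16, 35,58 , 85.57]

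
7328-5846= 1482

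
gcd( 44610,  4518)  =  6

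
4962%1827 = 1308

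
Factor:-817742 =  - 2^1 * 23^1*29^1 * 613^1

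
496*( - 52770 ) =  - 26173920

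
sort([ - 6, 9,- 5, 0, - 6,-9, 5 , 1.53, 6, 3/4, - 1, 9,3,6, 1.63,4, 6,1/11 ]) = [ - 9, - 6, - 6, - 5, - 1, 0, 1/11,3/4 , 1.53, 1.63, 3, 4, 5,6, 6, 6,9, 9]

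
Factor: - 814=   -  2^1 * 11^1* 37^1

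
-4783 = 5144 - 9927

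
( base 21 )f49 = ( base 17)163a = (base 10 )6708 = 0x1a34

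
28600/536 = 53 + 24/67 = 53.36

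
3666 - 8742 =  - 5076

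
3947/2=1973 + 1/2 = 1973.50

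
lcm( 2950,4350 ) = 256650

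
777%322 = 133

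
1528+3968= 5496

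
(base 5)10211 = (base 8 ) 1251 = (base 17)261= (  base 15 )306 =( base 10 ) 681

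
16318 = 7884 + 8434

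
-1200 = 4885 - 6085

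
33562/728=16781/364 = 46.10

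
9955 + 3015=12970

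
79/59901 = 79/59901 =0.00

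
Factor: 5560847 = 293^1*18979^1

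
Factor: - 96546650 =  - 2^1*5^2 * 947^1*2039^1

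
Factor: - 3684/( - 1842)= 2 = 2^1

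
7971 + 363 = 8334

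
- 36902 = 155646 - 192548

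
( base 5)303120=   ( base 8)23071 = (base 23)IBA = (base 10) 9785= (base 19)1820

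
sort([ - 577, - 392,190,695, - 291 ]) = [ - 577, - 392, - 291 , 190, 695 ] 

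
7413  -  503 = 6910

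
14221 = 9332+4889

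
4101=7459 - 3358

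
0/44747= 0 =0.00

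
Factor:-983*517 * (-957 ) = 3^1*11^2*29^1*47^1* 983^1 = 486357927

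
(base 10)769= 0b1100000001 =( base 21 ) 1FD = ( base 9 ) 1044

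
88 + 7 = 95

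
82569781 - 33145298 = 49424483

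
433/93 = 433/93 = 4.66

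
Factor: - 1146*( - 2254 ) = 2583084 = 2^2*3^1*7^2*23^1*191^1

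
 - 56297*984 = -55396248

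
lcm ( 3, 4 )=12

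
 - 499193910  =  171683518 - 670877428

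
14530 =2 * 7265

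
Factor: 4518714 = 2^1*  3^1*131^1*5749^1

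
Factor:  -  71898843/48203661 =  - 11^ ( - 1 ) *83^( - 1)*17599^( - 1) * 23966281^1 =- 23966281/16067887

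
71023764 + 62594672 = 133618436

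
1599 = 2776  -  1177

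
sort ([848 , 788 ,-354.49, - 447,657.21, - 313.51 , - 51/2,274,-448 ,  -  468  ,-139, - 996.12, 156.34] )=[ - 996.12, - 468 ,-448 , - 447 , - 354.49, - 313.51 , - 139, - 51/2,156.34,274 , 657.21 , 788, 848 ] 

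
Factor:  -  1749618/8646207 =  - 583206/2882069 = - 2^1* 3^1*13^1 * 109^(  -  1)*137^( - 1)  *  193^(-1)*7477^1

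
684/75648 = 57/6304 = 0.01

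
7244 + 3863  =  11107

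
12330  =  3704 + 8626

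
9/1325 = 9/1325 = 0.01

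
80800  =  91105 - 10305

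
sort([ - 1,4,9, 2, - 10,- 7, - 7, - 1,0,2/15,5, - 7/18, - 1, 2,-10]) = [ - 10, -10,- 7, -7, - 1, - 1,-1, - 7/18,0, 2/15,  2  ,  2,  4,5,9]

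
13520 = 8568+4952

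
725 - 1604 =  - 879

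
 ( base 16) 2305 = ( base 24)FDD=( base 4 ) 2030011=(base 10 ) 8965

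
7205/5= 1441 = 1441.00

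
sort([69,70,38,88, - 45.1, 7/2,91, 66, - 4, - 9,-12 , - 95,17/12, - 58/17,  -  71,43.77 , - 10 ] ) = [ - 95 , - 71, - 45.1, - 12, - 10,  -  9, - 4, -58/17 , 17/12,7/2,38,43.77,66,69,70, 88,91]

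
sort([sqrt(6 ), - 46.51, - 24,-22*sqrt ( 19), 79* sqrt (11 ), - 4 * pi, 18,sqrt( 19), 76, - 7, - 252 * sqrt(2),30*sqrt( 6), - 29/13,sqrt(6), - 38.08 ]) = [ - 252 * sqrt(2),-22 * sqrt(  19 ), - 46.51, - 38.08, - 24, - 4 * pi, - 7, - 29/13 , sqrt( 6), sqrt( 6),sqrt( 19), 18, 30*sqrt( 6),76,79*sqrt(11)]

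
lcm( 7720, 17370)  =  69480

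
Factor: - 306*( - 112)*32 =1096704=2^10*3^2 * 7^1*17^1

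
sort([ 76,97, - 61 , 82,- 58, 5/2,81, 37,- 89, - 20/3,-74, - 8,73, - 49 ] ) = [ - 89, - 74,-61, - 58,-49  , - 8, - 20/3,5/2,37, 73, 76, 81,82, 97]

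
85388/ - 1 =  - 85388  +  0/1 = - 85388.00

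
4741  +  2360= 7101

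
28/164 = 7/41 = 0.17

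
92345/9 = 92345/9 = 10260.56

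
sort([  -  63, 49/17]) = [-63, 49/17] 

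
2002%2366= 2002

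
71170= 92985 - 21815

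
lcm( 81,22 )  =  1782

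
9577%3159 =100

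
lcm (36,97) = 3492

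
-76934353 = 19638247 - 96572600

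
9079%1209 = 616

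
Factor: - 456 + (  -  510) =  - 2^1*3^1*7^1  *  23^1 = -966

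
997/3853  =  997/3853 = 0.26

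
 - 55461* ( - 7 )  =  388227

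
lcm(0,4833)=0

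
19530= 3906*5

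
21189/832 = 21189/832 = 25.47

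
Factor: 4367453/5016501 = 3^( -2) *7^( - 1)*17^1*199^1 *1291^1* 79627^(-1 )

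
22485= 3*7495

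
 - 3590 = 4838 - 8428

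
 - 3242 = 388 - 3630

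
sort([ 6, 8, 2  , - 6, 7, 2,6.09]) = [ - 6,  2, 2, 6 , 6.09, 7, 8]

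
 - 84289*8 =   -  674312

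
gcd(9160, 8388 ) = 4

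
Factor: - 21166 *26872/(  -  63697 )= 568772752/63697 = 2^4*19^1 * 557^1*3359^1 *63697^( - 1)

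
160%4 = 0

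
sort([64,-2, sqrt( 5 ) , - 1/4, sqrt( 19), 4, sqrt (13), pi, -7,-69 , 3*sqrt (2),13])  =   [- 69, - 7, - 2, - 1/4,sqrt( 5), pi , sqrt( 13 ), 4, 3*sqrt (2 ) , sqrt(19), 13, 64]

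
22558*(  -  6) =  - 135348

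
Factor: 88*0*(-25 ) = 0 = 0^1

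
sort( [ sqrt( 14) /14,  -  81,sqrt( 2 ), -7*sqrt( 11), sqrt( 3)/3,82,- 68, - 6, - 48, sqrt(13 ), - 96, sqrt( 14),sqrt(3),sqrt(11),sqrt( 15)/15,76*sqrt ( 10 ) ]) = [ -96,  -  81, - 68, - 48,-7 *sqrt( 11 ), - 6, sqrt(15 ) /15, sqrt( 14)/14,sqrt( 3)/3,sqrt(  2),sqrt( 3) , sqrt ( 11),sqrt( 13),  sqrt( 14) , 82,76*sqrt(10 )]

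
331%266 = 65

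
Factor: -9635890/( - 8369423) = 2^1*5^1*11^1*  17^( - 1)*251^1 * 349^1 * 492319^(-1 )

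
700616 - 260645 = 439971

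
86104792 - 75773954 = 10330838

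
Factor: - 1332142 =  - 2^1 *7^1 * 95153^1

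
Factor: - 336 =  - 2^4*3^1*7^1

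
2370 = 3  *790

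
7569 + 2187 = 9756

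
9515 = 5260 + 4255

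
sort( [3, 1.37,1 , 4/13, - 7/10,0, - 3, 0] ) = [  -  3, - 7/10,0 , 0 , 4/13, 1,  1.37, 3] 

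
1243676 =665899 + 577777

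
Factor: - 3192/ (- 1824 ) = 7/4 = 2^( - 2 )*7^1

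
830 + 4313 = 5143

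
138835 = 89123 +49712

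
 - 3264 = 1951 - 5215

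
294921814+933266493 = 1228188307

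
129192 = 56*2307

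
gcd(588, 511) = 7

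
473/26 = 18+5/26 = 18.19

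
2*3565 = 7130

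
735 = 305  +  430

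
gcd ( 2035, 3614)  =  1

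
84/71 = 1+13/71= 1.18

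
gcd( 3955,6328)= 791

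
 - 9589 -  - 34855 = 25266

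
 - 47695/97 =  - 47695/97 = -491.70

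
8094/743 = 8094/743 =10.89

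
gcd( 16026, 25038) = 6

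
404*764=308656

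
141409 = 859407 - 717998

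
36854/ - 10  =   - 18427/5 = - 3685.40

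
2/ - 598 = -1/299= - 0.00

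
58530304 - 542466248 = -483935944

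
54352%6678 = 928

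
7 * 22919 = 160433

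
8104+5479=13583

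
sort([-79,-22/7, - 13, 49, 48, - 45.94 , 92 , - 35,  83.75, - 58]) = [ - 79, -58, - 45.94, - 35, -13, - 22/7, 48, 49,  83.75,  92]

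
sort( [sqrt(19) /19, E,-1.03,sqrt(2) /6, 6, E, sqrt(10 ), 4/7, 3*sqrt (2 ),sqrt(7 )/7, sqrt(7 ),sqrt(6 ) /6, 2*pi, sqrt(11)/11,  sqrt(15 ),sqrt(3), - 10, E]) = [ - 10 , - 1.03,sqrt(19)/19, sqrt( 2)/6, sqrt(11)/11,sqrt (7)/7, sqrt (6 )/6, 4/7,sqrt( 3 ),sqrt(7),E, E,E , sqrt( 10), sqrt( 15), 3 * sqrt(2),  6, 2*pi ] 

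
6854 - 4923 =1931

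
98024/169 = 98024/169 = 580.02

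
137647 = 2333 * 59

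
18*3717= 66906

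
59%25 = 9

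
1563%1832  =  1563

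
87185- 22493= 64692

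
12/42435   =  4/14145 = 0.00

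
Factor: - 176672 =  - 2^5*5521^1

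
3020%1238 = 544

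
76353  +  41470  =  117823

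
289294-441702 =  - 152408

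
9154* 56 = 512624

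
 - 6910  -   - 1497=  - 5413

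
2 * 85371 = 170742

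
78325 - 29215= 49110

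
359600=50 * 7192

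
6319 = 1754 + 4565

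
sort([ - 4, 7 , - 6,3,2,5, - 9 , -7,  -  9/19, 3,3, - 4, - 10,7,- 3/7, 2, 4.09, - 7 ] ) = [ - 10, - 9, - 7,-7,  -  6, - 4,-4, - 9/19, - 3/7 , 2, 2,  3,3, 3,4.09, 5, 7,7]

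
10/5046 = 5/2523 = 0.00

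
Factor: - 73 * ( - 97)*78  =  552318 = 2^1*3^1 * 13^1 *73^1 *97^1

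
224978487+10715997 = 235694484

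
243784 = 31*7864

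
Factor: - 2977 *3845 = - 5^1*13^1 * 229^1*769^1 = -  11446565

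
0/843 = 0=0.00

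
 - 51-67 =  - 118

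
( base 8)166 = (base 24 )4m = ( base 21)5D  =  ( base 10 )118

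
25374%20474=4900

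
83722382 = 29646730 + 54075652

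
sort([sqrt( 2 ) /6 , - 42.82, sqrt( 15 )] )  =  [- 42.82,sqrt( 2)/6, sqrt( 15 )] 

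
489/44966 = 489/44966 = 0.01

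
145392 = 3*48464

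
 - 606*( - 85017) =51520302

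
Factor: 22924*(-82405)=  - 2^2* 5^1*11^1 * 521^1*16481^1 = - 1889052220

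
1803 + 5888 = 7691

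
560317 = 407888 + 152429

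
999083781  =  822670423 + 176413358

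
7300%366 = 346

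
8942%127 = 52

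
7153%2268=349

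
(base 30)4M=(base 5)1032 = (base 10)142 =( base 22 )6a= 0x8e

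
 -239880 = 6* (- 39980)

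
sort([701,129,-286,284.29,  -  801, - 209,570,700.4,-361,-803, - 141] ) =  [ - 803, - 801,  -  361,-286, - 209, -141, 129, 284.29, 570,700.4,  701 ] 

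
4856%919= 261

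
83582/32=2611 + 15/16 = 2611.94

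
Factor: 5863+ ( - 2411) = 3452 = 2^2*863^1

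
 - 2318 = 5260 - 7578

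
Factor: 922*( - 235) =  - 2^1*5^1*47^1*461^1 = - 216670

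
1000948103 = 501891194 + 499056909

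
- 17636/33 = - 535 + 19/33 = -  534.42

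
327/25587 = 109/8529 = 0.01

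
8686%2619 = 829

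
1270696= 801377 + 469319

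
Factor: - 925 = -5^2*37^1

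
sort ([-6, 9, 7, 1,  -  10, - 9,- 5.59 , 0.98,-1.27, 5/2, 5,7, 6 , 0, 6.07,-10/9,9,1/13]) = [ - 10,-9, - 6 , - 5.59, - 1.27, - 10/9, 0, 1/13,0.98, 1, 5/2,5, 6,6.07,7, 7, 9 , 9 ]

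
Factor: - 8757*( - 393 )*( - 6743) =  - 3^3*7^1*11^1*131^1 *139^1*613^1 = - 23206041243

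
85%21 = 1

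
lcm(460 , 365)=33580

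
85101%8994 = 4155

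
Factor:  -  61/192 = -2^( - 6 ) * 3^( -1) * 61^1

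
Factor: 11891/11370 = 2^ ( - 1)*3^( -1)*5^( -1 )*11^1*23^1*47^1*379^( - 1)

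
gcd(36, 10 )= 2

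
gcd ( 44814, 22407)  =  22407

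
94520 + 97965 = 192485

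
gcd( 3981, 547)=1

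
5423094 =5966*909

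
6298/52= 121+3/26 = 121.12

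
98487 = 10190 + 88297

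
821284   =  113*7268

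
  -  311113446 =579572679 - 890686125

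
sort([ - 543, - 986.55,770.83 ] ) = [ - 986.55, - 543, 770.83 ] 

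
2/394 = 1/197 = 0.01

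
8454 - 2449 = 6005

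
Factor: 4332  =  2^2*3^1*19^2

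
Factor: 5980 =2^2*5^1 *13^1*23^1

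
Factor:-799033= - 419^1*  1907^1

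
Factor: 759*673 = 510807 = 3^1 * 11^1*23^1 * 673^1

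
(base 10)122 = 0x7A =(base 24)52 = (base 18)6E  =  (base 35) 3h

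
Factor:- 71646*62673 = - 2^1 * 3^2*13^1*1607^1  *11941^1 = -4490269758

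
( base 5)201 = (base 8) 63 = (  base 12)43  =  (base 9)56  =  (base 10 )51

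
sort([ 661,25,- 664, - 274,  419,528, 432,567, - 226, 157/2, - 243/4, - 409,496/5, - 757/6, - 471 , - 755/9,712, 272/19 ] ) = [ - 664, - 471, - 409, - 274,- 226, - 757/6, -755/9, - 243/4,272/19,25,157/2, 496/5,419,432, 528,  567,661,712 ]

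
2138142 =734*2913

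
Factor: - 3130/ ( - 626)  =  5 = 5^1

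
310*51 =15810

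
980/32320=49/1616 = 0.03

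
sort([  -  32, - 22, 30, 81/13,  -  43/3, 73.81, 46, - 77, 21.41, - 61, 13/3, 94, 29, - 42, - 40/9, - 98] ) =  [ - 98 , - 77, - 61, - 42, - 32, - 22, - 43/3, - 40/9, 13/3, 81/13, 21.41, 29,30 , 46,73.81, 94 ]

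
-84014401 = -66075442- 17938959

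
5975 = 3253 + 2722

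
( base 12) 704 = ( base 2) 1111110100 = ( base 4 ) 33310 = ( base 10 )1012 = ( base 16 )3F4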